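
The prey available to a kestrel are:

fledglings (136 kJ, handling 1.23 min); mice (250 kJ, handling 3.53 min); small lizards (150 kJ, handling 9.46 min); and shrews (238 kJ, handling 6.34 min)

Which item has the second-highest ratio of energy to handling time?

mice

Profitability E/h (kJ/min): fledglings = 136/1.23 = 111, mice = 250/3.53 = 70.8, small lizards = 150/9.46 = 15.9, shrews = 238/6.34 = 37.5.
Ranked: fledglings > mice > shrews > small lizards.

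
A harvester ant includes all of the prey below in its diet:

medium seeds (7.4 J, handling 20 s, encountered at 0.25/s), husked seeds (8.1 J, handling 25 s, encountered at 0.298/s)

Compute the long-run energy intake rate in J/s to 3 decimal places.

0.317 J/s

R = Σλ_iE_i / (1 + Σλ_ih_i)
Numerator: 0.25×7.4 + 0.298×8.1 = 4.264
Denominator: 1 + 0.25×20 + 0.298×25 = 13.45
R = 4.264/13.45 = 0.317 J/s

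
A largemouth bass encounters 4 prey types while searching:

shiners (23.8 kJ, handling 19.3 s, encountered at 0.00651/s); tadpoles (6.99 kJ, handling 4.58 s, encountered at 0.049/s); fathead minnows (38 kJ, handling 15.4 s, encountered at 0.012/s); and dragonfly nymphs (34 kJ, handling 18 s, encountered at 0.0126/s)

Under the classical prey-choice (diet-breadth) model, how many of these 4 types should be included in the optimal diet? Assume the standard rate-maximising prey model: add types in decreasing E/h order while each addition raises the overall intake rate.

Profitabilities (E/h, kJ/s): fathead minnows 2.47, dragonfly nymphs 1.89, tadpoles 1.53, shiners 1.23. Add prey in this order while the next type's profitability exceeds the intake rate on those already taken.
Rate on top 1: 0.3849. dragonfly nymphs: 1.89 > 0.3849 → include.
Rate on top 2: 0.6265. tadpoles: 1.53 > 0.6265 → include.
Rate on top 3: 0.7499. shiners: 1.23 > 0.7499 → include.
Optimal diet: fathead minnows, dragonfly nymphs, tadpoles, shiners — 4 of 4 types.

4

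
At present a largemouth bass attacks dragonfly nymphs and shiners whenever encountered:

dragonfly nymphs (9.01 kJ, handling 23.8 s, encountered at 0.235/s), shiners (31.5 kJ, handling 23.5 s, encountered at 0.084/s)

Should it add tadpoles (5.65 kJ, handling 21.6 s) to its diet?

Intake rate on the current diet: R = (0.235×9.01 + 0.084×31.5) / (1 + 0.235×23.8 + 0.084×23.5) = 4.763/8.567 = 0.556 kJ/s.
tadpoles: E/h = 5.65/21.6 = 0.2616 kJ/s.
0.2616 < 0.556, so adding tadpoles would lower the average — exclude it.

No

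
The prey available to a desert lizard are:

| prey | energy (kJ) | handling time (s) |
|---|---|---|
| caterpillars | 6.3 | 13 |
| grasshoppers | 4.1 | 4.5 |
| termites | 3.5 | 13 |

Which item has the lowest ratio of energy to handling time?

termites

In descending order of E/h:
grasshoppers: 4.1/4.5 = 0.911 kJ/s
caterpillars: 6.3/13 = 0.485 kJ/s
termites: 3.5/13 = 0.269 kJ/s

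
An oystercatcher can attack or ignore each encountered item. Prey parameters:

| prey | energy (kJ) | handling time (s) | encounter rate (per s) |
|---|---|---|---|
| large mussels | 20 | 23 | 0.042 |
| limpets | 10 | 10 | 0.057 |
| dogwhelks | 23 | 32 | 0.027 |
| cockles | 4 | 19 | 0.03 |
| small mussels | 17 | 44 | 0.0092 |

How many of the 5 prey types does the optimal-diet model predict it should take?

3

Rank by E/h (kJ/s): limpets 1, large mussels 0.87, dogwhelks 0.719, small mussels 0.386, cockles 0.211. Include each in turn until the next type's E/h falls below the running intake rate.
Rate on top 1: 0.3631. large mussels: 0.87 > 0.3631 → include.
Rate on top 2: 0.556. dogwhelks: 0.719 > 0.556 → include.
Rate on top 3: 0.5974. small mussels: 0.386 < 0.5974 → exclude; stop.
Optimal diet: limpets, large mussels, dogwhelks — 3 of 5 types.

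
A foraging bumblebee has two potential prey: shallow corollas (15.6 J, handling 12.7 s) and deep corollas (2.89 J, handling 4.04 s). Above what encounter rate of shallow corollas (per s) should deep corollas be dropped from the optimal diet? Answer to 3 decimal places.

The zero-one rule: include deep corollas iff E₂/h₂ > λE₁/(1+λh₁). Equality gives the switch point.
λE₁h₂ = E₂ + λE₂h₁ ⇒ λ = E₂/(E₁h₂ − E₂h₁) = 2.89/(63.02 − 36.7) = 0.1098 per s.

0.110 per s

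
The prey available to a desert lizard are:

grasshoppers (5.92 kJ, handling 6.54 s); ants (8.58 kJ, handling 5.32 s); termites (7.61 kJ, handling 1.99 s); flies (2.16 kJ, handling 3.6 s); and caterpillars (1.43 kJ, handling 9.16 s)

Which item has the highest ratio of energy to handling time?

In descending order of E/h:
termites: 7.61/1.99 = 3.82 kJ/s
ants: 8.58/5.32 = 1.61 kJ/s
grasshoppers: 5.92/6.54 = 0.905 kJ/s
flies: 2.16/3.6 = 0.6 kJ/s
caterpillars: 1.43/9.16 = 0.156 kJ/s

termites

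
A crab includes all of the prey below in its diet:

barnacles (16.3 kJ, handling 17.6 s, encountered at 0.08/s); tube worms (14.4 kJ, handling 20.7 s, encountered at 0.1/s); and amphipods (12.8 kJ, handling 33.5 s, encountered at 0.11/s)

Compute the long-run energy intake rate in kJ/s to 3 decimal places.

0.509 kJ/s

Energy encountered per unit search time: 0.08×16.3 + 0.1×14.4 + 0.11×12.8 = 4.152 kJ/s.
Handling time per unit search time: 0.08×17.6 + 0.1×20.7 + 0.11×33.5 = 7.163.
Rate = 4.152/(1 + 7.163) = 0.5086 kJ/s.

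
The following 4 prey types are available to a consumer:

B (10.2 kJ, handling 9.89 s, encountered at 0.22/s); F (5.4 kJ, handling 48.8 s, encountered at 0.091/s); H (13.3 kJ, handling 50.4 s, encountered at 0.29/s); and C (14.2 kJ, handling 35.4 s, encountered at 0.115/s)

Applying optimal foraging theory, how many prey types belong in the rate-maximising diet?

E/h in descending order: B 1.03, C 0.401, H 0.264, F 0.111 kJ/s. The optimal diet is the largest prefix of this list for which every included type satisfies E_i/h_i > R on the types above it.
Rate on top 1: 0.7066. C: 0.401 < 0.7066 → exclude; stop.
Optimal diet: B — 1 of 4 types.

1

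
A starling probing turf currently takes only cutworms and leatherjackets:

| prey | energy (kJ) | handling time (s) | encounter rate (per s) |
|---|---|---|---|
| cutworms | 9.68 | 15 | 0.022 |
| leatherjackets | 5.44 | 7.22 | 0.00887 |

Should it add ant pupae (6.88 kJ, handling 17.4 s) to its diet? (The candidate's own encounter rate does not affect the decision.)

Current rate: (0.022×9.68 + 0.00887×5.44)/(1 + 0.022×15 + 0.00887×7.22) = 0.1874 kJ/s.
Profitability of ant pupae: 6.88/17.4 = 0.3954 kJ/s.
Since 0.3954 > R, including ant pupae increases the long-run rate.

Yes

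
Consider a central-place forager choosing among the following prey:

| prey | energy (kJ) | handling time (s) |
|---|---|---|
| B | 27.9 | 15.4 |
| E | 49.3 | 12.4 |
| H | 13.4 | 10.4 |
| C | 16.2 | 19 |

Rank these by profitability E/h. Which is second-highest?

In descending order of E/h:
E: 49.3/12.4 = 3.98 kJ/s
B: 27.9/15.4 = 1.81 kJ/s
H: 13.4/10.4 = 1.29 kJ/s
C: 16.2/19 = 0.853 kJ/s

B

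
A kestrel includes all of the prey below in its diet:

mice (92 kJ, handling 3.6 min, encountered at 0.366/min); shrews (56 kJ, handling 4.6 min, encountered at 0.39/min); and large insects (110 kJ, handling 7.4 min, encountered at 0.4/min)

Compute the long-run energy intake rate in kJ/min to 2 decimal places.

Energy encountered per unit search time: 0.366×92 + 0.39×56 + 0.4×110 = 99.51 kJ/min.
Handling time per unit search time: 0.366×3.6 + 0.39×4.6 + 0.4×7.4 = 6.072.
Rate = 99.51/(1 + 6.072) = 14.07 kJ/min.

14.07 kJ/min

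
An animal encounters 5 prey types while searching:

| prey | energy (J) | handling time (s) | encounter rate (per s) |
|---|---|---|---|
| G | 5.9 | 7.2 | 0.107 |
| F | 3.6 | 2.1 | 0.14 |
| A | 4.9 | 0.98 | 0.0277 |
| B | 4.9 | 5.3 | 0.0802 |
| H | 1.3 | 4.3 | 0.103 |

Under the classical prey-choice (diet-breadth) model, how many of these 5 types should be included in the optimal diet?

4

Profitabilities (E/h, J/s): A 5, F 1.71, B 0.925, G 0.819, H 0.302. Add prey in this order while the next type's profitability exceeds the intake rate on those already taken.
Rate on top 1: 0.1321. F: 1.71 > 0.1321 → include.
Rate on top 2: 0.4842. B: 0.925 > 0.4842 → include.
Rate on top 3: 0.5914. G: 0.819 > 0.5914 → include.
Rate on top 4: 0.6612. H: 0.302 < 0.6612 → exclude; stop.
Optimal diet: A, F, B, G — 4 of 5 types.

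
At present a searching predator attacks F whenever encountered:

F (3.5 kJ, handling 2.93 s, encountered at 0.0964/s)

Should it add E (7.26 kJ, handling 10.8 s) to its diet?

Yes

Intake rate on the current diet: R = (0.0964×3.5) / (1 + 0.0964×2.93) = 0.3374/1.282 = 0.2631 kJ/s.
Profitability of E: 7.26/10.8 = 0.6722 kJ/s.
Since 0.6722 > R, including E increases the long-run rate.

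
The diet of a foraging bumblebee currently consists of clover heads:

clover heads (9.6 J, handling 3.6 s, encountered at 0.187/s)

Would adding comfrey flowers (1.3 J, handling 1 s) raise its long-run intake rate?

Intake rate on the current diet: R = (0.187×9.6) / (1 + 0.187×3.6) = 1.795/1.673 = 1.073 J/s.
comfrey flowers: E/h = 1.3/1 = 1.3 J/s.
1.3 > 1.073, so adding comfrey flowers raises the average — include it.

Yes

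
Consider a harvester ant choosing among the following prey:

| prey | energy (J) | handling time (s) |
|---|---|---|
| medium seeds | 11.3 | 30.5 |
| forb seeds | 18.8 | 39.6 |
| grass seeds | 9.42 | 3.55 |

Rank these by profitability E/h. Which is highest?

In descending order of E/h:
grass seeds: 9.42/3.55 = 2.65 J/s
forb seeds: 18.8/39.6 = 0.475 J/s
medium seeds: 11.3/30.5 = 0.37 J/s

grass seeds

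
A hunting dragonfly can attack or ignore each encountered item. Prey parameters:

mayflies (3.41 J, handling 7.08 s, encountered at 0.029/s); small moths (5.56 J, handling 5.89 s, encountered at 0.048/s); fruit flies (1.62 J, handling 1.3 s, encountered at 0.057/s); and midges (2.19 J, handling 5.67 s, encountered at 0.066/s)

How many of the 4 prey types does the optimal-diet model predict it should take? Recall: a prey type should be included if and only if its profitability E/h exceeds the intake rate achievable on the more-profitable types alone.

Rank by E/h (J/s): fruit flies 1.25, small moths 0.944, mayflies 0.482, midges 0.386. Include each in turn until the next type's E/h falls below the running intake rate.
Rate on top 1: 0.08597. small moths: 0.944 > 0.08597 → include.
Rate on top 2: 0.2648. mayflies: 0.482 > 0.2648 → include.
Rate on top 3: 0.2933. midges: 0.386 > 0.2933 → include.
Optimal diet: fruit flies, small moths, mayflies, midges — 4 of 4 types.

4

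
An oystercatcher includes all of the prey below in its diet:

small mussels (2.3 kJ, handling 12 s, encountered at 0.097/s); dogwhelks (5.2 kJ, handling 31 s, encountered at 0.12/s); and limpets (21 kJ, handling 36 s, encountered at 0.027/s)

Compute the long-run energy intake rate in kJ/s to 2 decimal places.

R = Σλ_iE_i / (1 + Σλ_ih_i)
Numerator: 0.097×2.3 + 0.12×5.2 + 0.027×21 = 1.414
Denominator: 1 + 0.097×12 + 0.12×31 + 0.027×36 = 6.856
R = 1.414/6.856 = 0.2063 kJ/s

0.21 kJ/s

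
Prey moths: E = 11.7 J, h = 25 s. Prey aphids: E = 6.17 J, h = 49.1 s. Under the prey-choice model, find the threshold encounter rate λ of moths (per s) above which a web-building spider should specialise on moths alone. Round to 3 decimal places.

Drop aphids once their profitability E₂/h₂ falls below the rate achievable on moths alone: E₂/h₂ = λE₁/(1 + λh₁).
Solve for λ: λE₁h₂ = E₂(1 + λh₁) → λ(E₁h₂ − E₂h₁) = E₂ → λ = E₂/(E₁h₂ − E₂h₁).
λ = 6.17/(11.7×49.1 − 6.17×25) = 6.17/420.2 = 0.01468 per s.

0.015 per s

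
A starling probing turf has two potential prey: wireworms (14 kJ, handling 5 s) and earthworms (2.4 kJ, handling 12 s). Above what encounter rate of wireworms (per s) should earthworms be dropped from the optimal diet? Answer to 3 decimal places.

The zero-one rule: include earthworms iff E₂/h₂ > λE₁/(1+λh₁). Equality gives the switch point.
λE₁h₂ = E₂ + λE₂h₁ ⇒ λ = E₂/(E₁h₂ − E₂h₁) = 2.4/(168 − 12) = 0.01538 per s.

0.015 per s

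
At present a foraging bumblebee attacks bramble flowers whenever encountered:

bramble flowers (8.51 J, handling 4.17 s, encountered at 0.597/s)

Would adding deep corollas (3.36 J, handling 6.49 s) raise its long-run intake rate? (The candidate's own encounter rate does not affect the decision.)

No

Current rate: (0.597×8.51)/(1 + 0.597×4.17) = 1.456 J/s.
deep corollas: E/h = 3.36/6.49 = 0.5177 J/s.
Since 0.5177 < R, time spent handling deep corollas is better spent searching.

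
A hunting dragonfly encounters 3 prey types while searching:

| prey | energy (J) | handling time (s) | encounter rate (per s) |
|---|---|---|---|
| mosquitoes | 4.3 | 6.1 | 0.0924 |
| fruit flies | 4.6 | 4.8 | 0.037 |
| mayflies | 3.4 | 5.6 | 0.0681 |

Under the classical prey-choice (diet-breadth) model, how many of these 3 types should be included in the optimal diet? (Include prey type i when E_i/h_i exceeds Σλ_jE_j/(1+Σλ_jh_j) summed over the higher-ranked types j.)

Rank by E/h (J/s): fruit flies 0.958, mosquitoes 0.705, mayflies 0.607. Include each in turn until the next type's E/h falls below the running intake rate.
Rate on top 1: 0.1445. mosquitoes: 0.705 > 0.1445 → include.
Rate on top 2: 0.3259. mayflies: 0.607 > 0.3259 → include.
Optimal diet: fruit flies, mosquitoes, mayflies — 3 of 3 types.

3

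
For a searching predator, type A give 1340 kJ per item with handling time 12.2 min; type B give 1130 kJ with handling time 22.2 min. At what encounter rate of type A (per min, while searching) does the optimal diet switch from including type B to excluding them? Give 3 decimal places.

At the threshold, the rate on type A alone equals the profitability of type B: λ·1340/(1 + λ·12.2) = 1130/22.2 = 50.9.
Rearranging, λ(1340 − 50.9×12.2) = 50.9, so λ = 50.9/719 = 0.07079 per min.

0.071 per min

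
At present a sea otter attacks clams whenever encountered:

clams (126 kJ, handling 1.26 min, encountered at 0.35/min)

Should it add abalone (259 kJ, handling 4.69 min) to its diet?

Yes

Intake rate on the current diet: R = (0.35×126) / (1 + 0.35×1.26) = 44.1/1.441 = 30.6 kJ/min.
abalone: E/h = 259/4.69 = 55.22 kJ/min.
55.22 > 30.6, so adding abalone raises the average — include it.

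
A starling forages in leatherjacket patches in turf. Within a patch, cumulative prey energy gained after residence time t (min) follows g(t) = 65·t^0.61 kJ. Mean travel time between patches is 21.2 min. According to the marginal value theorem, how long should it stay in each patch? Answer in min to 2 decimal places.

Maximise g(t)/(T+t): set derivative to zero → g'(t)(T+t) = g(t).
g'(t) = 0.61·65·t^-0.39. Setting 0.61·65·t^-0.39 = 65·t^0.61/(21.2+t) gives 0.61(21.2+t) = t, so 0.39·t = 0.61×21.2.
t* = 0.61×21.2/0.39 = 33.16 min.

33.16 min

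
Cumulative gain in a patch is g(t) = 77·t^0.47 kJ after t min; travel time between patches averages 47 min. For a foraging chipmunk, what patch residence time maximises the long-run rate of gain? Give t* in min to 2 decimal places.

41.68 min

Optimal t* satisfies g'(t*) = g(t*)/(T + t*).
g'(t) = 0.47·77·t^-0.53. Setting 0.47·77·t^-0.53 = 77·t^0.47/(47+t) gives 0.47(47+t) = t, so 0.53·t = 0.47×47.
t* = 0.47×47/0.53 = 41.68 min.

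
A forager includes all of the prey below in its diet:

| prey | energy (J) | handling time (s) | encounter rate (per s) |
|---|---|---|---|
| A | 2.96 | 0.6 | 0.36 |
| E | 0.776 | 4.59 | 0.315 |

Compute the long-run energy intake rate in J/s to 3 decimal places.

0.492 J/s

Energy encountered per unit search time: 0.36×2.96 + 0.315×0.776 = 1.31 J/s.
Handling time per unit search time: 0.36×0.6 + 0.315×4.59 = 1.662.
Rate = 1.31/(1 + 1.662) = 0.4922 J/s.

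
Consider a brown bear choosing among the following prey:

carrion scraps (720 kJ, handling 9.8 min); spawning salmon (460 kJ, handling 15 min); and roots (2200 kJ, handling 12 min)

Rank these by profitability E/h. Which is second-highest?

Profitability E/h (kJ/min): carrion scraps = 720/9.8 = 73.5, spawning salmon = 460/15 = 30.7, roots = 2200/12 = 183.
Ranked: roots > carrion scraps > spawning salmon.

carrion scraps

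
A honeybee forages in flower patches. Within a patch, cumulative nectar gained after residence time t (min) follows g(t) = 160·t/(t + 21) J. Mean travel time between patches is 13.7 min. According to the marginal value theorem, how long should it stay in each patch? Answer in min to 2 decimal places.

Optimal t* satisfies g'(t*) = g(t*)/(T + t*).
g'(t) = 160·21/(t + 21)². Setting 160·21/(t+21)² = 160t/[(t+21)(13.7+t)] gives 21(13.7+t) = t(t+21), so t² = 21×13.7 = 287.7.
t* = √287.7 = 16.96 min.

16.96 min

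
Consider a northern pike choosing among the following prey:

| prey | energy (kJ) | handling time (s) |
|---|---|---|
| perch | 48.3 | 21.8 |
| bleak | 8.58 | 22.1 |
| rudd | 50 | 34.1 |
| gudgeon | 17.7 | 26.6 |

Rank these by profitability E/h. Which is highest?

Profitability E/h (kJ/s): perch = 48.3/21.8 = 2.22, bleak = 8.58/22.1 = 0.388, rudd = 50/34.1 = 1.47, gudgeon = 17.7/26.6 = 0.665.
Ranked: perch > rudd > gudgeon > bleak.

perch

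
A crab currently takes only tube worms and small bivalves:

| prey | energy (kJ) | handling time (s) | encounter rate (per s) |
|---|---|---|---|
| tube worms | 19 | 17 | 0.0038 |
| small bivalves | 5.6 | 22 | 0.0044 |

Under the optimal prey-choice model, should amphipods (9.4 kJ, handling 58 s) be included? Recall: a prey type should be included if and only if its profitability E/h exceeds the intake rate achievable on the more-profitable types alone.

Current rate: (0.0038×19 + 0.0044×5.6)/(1 + 0.0038×17 + 0.0044×22) = 0.08338 kJ/s.
Profitability of amphipods: 9.4/58 = 0.1621 kJ/s.
Since 0.1621 > R, including amphipods increases the long-run rate.

Yes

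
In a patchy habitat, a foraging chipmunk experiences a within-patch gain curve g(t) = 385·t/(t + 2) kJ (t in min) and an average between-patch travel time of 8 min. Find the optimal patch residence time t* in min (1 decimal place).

4.0 min

Optimal t* satisfies g'(t*) = g(t*)/(T + t*).
g'(t) = 385·2/(t + 2)². Setting 385·2/(t+2)² = 385t/[(t+2)(8+t)] gives 2(8+t) = t(t+2), so t² = 2×8 = 16.
t* = √16 = 4 min.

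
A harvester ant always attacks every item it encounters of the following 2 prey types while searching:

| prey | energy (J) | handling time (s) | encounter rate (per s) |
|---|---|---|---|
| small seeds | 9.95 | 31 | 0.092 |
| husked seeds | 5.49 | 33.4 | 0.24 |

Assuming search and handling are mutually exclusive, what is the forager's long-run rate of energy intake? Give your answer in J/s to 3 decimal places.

Energy encountered per unit search time: 0.092×9.95 + 0.24×5.49 = 2.233 J/s.
Handling time per unit search time: 0.092×31 + 0.24×33.4 = 10.87.
Rate = 2.233/(1 + 10.87) = 0.1882 J/s.

0.188 J/s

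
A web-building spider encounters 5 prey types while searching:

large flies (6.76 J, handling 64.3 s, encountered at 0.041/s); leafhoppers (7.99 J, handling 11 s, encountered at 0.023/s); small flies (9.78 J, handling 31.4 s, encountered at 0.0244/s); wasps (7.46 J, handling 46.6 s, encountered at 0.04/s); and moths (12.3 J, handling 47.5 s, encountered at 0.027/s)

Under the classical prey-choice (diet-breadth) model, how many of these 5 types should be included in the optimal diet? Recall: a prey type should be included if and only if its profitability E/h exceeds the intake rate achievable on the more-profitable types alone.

3

E/h in descending order: leafhoppers 0.726, small flies 0.311, moths 0.259, wasps 0.16, large flies 0.105 J/s. The optimal diet is the largest prefix of this list for which every included type satisfies E_i/h_i > R on the types above it.
Rate on top 1: 0.1467. small flies: 0.311 > 0.1467 → include.
Rate on top 2: 0.2092. moths: 0.259 > 0.2092 → include.
Rate on top 3: 0.2285. wasps: 0.16 < 0.2285 → exclude; stop.
Optimal diet: leafhoppers, small flies, moths — 3 of 5 types.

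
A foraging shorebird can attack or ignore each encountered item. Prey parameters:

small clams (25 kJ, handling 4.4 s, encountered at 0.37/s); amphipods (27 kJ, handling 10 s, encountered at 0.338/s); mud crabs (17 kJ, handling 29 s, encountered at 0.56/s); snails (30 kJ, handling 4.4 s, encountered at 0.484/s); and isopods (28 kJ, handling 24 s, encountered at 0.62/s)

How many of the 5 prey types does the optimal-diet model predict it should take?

2

E/h in descending order: snails 6.82, small clams 5.68, amphipods 2.7, isopods 1.17, mud crabs 0.586 kJ/s. The optimal diet is the largest prefix of this list for which every included type satisfies E_i/h_i > R on the types above it.
Rate on top 1: 4.64. small clams: 5.68 > 4.64 → include.
Rate on top 2: 4.996. amphipods: 2.7 < 4.996 → exclude; stop.
Optimal diet: snails, small clams — 2 of 5 types.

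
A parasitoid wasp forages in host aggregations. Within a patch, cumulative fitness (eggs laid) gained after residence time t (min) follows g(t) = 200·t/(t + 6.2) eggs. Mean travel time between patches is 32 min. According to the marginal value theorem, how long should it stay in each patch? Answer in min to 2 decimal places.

By the marginal value theorem, leave when the instantaneous gain rate g'(t) equals the habitat-wide average g(t)/(T + t).
g'(t) = 200·6.2/(t + 6.2)². Setting 200·6.2/(t+6.2)² = 200t/[(t+6.2)(32+t)] gives 6.2(32+t) = t(t+6.2), so t² = 6.2×32 = 198.4.
t* = √198.4 = 14.09 min.

14.09 min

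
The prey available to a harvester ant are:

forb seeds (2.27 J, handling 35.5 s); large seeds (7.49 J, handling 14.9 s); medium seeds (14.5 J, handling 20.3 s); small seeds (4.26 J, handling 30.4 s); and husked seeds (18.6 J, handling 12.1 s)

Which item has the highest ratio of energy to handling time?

In descending order of E/h:
husked seeds: 18.6/12.1 = 1.54 J/s
medium seeds: 14.5/20.3 = 0.714 J/s
large seeds: 7.49/14.9 = 0.503 J/s
small seeds: 4.26/30.4 = 0.14 J/s
forb seeds: 2.27/35.5 = 0.0639 J/s

husked seeds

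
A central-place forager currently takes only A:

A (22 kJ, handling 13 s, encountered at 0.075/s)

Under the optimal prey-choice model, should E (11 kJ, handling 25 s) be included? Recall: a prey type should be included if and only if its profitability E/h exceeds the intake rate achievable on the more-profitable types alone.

Intake rate on the current diet: R = (0.075×22) / (1 + 0.075×13) = 1.65/1.975 = 0.8354 kJ/s.
Profitability of E: 11/25 = 0.44 kJ/s.
0.44 < 0.8354, so adding E would lower the average — exclude it.

No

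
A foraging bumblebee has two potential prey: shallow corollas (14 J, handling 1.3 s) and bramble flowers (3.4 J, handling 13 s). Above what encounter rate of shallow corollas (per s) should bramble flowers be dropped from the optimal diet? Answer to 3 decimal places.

0.019 per s

The zero-one rule: include bramble flowers iff E₂/h₂ > λE₁/(1+λh₁). Equality gives the switch point.
λE₁h₂ = E₂ + λE₂h₁ ⇒ λ = E₂/(E₁h₂ − E₂h₁) = 3.4/(182 − 4.42) = 0.01915 per s.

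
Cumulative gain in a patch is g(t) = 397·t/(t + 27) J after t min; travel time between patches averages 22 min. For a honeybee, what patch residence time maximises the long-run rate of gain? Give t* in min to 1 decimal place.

24.4 min

By the marginal value theorem, leave when the instantaneous gain rate g'(t) equals the habitat-wide average g(t)/(T + t).
g'(t) = 397·27/(t + 27)². Setting 397·27/(t+27)² = 397t/[(t+27)(22+t)] gives 27(22+t) = t(t+27), so t² = 27×22 = 594.
t* = √594 = 24.37 min.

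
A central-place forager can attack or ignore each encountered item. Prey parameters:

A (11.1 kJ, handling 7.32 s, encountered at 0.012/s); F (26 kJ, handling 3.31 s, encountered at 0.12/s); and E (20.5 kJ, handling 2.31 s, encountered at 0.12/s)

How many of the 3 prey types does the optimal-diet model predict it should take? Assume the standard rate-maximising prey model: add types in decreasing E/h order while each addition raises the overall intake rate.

E/h in descending order: E 8.87, F 7.85, A 1.52 kJ/s. The optimal diet is the largest prefix of this list for which every included type satisfies E_i/h_i > R on the types above it.
Rate on top 1: 1.926. F: 7.85 > 1.926 → include.
Rate on top 2: 3.333. A: 1.52 < 3.333 → exclude; stop.
Optimal diet: E, F — 2 of 3 types.

2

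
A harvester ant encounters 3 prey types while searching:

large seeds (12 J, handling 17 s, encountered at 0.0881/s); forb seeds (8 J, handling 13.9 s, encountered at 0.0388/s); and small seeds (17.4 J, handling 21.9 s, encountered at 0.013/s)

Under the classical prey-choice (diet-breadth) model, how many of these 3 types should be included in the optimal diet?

3

E/h in descending order: small seeds 0.795, large seeds 0.706, forb seeds 0.576 J/s. The optimal diet is the largest prefix of this list for which every included type satisfies E_i/h_i > R on the types above it.
Rate on top 1: 0.1761. large seeds: 0.706 > 0.1761 → include.
Rate on top 2: 0.4613. forb seeds: 0.576 > 0.4613 → include.
Optimal diet: small seeds, large seeds, forb seeds — 3 of 3 types.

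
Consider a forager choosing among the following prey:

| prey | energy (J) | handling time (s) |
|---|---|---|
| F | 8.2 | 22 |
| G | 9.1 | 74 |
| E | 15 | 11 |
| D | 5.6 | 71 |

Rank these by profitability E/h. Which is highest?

E

Profitability E/h (J/s): F = 8.2/22 = 0.373, G = 9.1/74 = 0.123, E = 15/11 = 1.36, D = 5.6/71 = 0.0789.
Ranked: E > F > G > D.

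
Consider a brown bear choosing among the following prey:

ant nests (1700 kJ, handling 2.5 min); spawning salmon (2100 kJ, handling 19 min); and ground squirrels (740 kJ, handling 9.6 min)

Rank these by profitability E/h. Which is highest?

ant nests

Profitability E/h (kJ/min): ant nests = 1700/2.5 = 680, spawning salmon = 2100/19 = 111, ground squirrels = 740/9.6 = 77.1.
Ranked: ant nests > spawning salmon > ground squirrels.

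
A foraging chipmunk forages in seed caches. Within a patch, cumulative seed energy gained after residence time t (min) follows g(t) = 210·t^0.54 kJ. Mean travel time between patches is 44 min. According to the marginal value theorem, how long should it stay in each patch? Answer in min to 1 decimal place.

51.7 min

By the marginal value theorem, leave when the instantaneous gain rate g'(t) equals the habitat-wide average g(t)/(T + t).
g'(t) = 0.54·210·t^-0.46. Setting 0.54·210·t^-0.46 = 210·t^0.54/(44+t) gives 0.54(44+t) = t, so 0.46·t = 0.54×44.
t* = 0.54×44/0.46 = 51.65 min.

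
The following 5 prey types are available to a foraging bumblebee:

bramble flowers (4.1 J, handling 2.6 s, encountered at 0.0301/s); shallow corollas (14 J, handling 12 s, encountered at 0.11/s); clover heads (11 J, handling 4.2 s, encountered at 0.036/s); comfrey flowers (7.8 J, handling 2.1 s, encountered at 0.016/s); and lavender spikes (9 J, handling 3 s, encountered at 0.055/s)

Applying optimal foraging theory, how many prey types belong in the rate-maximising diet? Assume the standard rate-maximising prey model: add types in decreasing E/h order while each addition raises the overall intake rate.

5

E/h in descending order: comfrey flowers 3.71, lavender spikes 3, clover heads 2.62, bramble flowers 1.58, shallow corollas 1.17 J/s. The optimal diet is the largest prefix of this list for which every included type satisfies E_i/h_i > R on the types above it.
Rate on top 1: 0.1207. lavender spikes: 3 > 0.1207 → include.
Rate on top 2: 0.5171. clover heads: 2.62 > 0.5171 → include.
Rate on top 3: 0.7526. bramble flowers: 1.58 > 0.7526 → include.
Rate on top 4: 0.7977. shallow corollas: 1.17 > 0.7977 → include.
Optimal diet: comfrey flowers, lavender spikes, clover heads, bramble flowers, shallow corollas — 5 of 5 types.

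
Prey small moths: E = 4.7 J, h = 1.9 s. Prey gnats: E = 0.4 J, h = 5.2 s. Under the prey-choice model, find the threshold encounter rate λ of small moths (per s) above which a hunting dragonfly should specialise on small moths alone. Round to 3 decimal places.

The zero-one rule: include gnats iff E₂/h₂ > λE₁/(1+λh₁). Equality gives the switch point.
λE₁h₂ = E₂ + λE₂h₁ ⇒ λ = E₂/(E₁h₂ − E₂h₁) = 0.4/(24.44 − 0.76) = 0.01689 per s.

0.017 per s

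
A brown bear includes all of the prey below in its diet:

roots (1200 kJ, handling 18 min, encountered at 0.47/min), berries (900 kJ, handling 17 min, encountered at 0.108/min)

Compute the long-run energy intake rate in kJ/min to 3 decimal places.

58.534 kJ/min

R = Σλ_iE_i / (1 + Σλ_ih_i)
Numerator: 0.47×1200 + 0.108×900 = 661.2
Denominator: 1 + 0.47×18 + 0.108×17 = 11.3
R = 661.2/11.3 = 58.53 kJ/min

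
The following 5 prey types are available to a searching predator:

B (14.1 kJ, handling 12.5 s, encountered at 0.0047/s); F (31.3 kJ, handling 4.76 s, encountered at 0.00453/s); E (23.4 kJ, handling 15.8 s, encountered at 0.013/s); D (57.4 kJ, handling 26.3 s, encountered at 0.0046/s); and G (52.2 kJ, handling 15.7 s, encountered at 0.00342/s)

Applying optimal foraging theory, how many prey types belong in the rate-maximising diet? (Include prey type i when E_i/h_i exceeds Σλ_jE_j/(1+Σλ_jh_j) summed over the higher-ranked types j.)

Profitabilities (E/h, kJ/s): F 6.58, G 3.32, D 2.18, E 1.48, B 1.13. Add prey in this order while the next type's profitability exceeds the intake rate on those already taken.
Rate on top 1: 0.1388. G: 3.32 > 0.1388 → include.
Rate on top 2: 0.2979. D: 2.18 > 0.2979 → include.
Rate on top 3: 0.4885. E: 1.48 > 0.4885 → include.
Rate on top 4: 0.6339. B: 1.13 > 0.6339 → include.
Optimal diet: F, G, D, E, B — 5 of 5 types.

5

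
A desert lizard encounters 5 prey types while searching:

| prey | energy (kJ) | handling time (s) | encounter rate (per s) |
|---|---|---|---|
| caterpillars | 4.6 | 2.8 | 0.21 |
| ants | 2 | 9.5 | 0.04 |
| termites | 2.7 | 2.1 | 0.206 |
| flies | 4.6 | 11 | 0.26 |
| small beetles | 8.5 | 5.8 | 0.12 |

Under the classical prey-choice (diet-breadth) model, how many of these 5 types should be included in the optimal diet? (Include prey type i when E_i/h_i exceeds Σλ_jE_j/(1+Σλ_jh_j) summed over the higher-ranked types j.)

3

Rank by E/h (kJ/s): caterpillars 1.64, small beetles 1.47, termites 1.29, flies 0.418, ants 0.211. Include each in turn until the next type's E/h falls below the running intake rate.
Rate on top 1: 0.6083. small beetles: 1.47 > 0.6083 → include.
Rate on top 2: 0.8695. termites: 1.29 > 0.8695 → include.
Rate on top 3: 0.9358. flies: 0.418 < 0.9358 → exclude; stop.
Optimal diet: caterpillars, small beetles, termites — 3 of 5 types.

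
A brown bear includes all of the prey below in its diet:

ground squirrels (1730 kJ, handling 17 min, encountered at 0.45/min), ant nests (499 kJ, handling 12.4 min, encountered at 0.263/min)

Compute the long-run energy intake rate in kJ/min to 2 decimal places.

R = Σλ_iE_i / (1 + Σλ_ih_i)
Numerator: 0.45×1730 + 0.263×499 = 909.7
Denominator: 1 + 0.45×17 + 0.263×12.4 = 11.91
R = 909.7/11.91 = 76.38 kJ/min

76.38 kJ/min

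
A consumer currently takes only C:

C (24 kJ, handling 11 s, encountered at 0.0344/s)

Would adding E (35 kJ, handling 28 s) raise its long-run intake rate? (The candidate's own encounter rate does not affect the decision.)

Yes

Current rate: (0.0344×24)/(1 + 0.0344×11) = 0.599 kJ/s.
E: E/h = 35/28 = 1.25 kJ/s.
Since 1.25 > R, including E increases the long-run rate.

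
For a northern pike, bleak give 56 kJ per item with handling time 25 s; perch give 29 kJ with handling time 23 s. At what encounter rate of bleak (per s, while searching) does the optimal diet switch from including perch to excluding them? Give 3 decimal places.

The zero-one rule: include perch iff E₂/h₂ > λE₁/(1+λh₁). Equality gives the switch point.
λE₁h₂ = E₂ + λE₂h₁ ⇒ λ = E₂/(E₁h₂ − E₂h₁) = 29/(1288 − 725) = 0.05151 per s.

0.052 per s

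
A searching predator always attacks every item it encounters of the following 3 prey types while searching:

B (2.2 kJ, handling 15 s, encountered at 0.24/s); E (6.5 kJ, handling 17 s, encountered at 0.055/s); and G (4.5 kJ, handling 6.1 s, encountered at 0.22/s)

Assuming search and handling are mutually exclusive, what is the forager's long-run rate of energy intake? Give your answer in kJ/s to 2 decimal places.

0.27 kJ/s

Energy encountered per unit search time: 0.24×2.2 + 0.055×6.5 + 0.22×4.5 = 1.875 kJ/s.
Handling time per unit search time: 0.24×15 + 0.055×17 + 0.22×6.1 = 5.877.
Rate = 1.875/(1 + 5.877) = 0.2727 kJ/s.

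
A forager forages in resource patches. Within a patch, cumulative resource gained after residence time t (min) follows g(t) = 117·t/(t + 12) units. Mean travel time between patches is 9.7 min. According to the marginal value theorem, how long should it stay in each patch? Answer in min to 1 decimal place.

Optimal t* satisfies g'(t*) = g(t*)/(T + t*).
g'(t) = 117·12/(t + 12)². Setting 117·12/(t+12)² = 117t/[(t+12)(9.7+t)] gives 12(9.7+t) = t(t+12), so t² = 12×9.7 = 116.4.
t* = √116.4 = 10.79 min.

10.8 min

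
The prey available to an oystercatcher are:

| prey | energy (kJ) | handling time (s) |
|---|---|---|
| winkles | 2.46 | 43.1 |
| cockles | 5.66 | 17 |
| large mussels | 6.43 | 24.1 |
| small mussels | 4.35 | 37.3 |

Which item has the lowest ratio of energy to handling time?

Profitability E/h (kJ/s): winkles = 2.46/43.1 = 0.0571, cockles = 5.66/17 = 0.333, large mussels = 6.43/24.1 = 0.267, small mussels = 4.35/37.3 = 0.117.
Ranked: cockles > large mussels > small mussels > winkles.

winkles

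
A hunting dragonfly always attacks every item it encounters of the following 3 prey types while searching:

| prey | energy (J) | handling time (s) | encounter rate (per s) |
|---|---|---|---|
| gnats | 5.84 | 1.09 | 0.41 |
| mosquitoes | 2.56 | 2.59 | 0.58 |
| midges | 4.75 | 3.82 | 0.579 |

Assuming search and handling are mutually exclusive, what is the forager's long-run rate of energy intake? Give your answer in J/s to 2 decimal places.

1.28 J/s

R = (0.41×5.84 + 0.58×2.56 + 0.579×4.75) / (1 + 0.41×1.09 + 0.58×2.59 + 0.579×3.82) = 6.629/5.161 = 1.285 J/s.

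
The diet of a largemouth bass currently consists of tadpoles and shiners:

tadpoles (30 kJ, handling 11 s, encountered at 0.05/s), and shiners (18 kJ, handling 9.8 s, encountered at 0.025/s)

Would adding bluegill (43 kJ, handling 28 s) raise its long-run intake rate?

Yes

On tadpoles and shiners alone, R = ΣλE/(1+Σλh) = 1.95/1.795 = 1.086 kJ/s.
bluegill: E/h = 43/28 = 1.536 kJ/s.
Since 1.536 > R, including bluegill increases the long-run rate.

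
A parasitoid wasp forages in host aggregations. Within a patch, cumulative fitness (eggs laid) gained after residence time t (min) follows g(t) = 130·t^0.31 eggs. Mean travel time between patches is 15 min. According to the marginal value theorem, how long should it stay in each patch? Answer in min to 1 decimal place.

Maximise g(t)/(T+t): set derivative to zero → g'(t)(T+t) = g(t).
g'(t) = 0.31·130·t^-0.69. Setting 0.31·130·t^-0.69 = 130·t^0.31/(15+t) gives 0.31(15+t) = t, so 0.69·t = 0.31×15.
t* = 0.31×15/0.69 = 6.739 min.

6.7 min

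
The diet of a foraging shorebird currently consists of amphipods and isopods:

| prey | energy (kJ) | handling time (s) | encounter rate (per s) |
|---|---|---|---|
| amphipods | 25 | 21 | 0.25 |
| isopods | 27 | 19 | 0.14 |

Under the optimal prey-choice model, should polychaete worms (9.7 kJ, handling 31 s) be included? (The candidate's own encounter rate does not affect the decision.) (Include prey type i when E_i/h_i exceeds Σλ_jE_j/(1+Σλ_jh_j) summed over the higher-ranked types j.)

No

Current rate: (0.25×25 + 0.14×27)/(1 + 0.25×21 + 0.14×19) = 1.126 kJ/s.
Profitability of polychaete worms: 9.7/31 = 0.3129 kJ/s.
0.3129 < 1.126, so adding polychaete worms would lower the average — exclude it.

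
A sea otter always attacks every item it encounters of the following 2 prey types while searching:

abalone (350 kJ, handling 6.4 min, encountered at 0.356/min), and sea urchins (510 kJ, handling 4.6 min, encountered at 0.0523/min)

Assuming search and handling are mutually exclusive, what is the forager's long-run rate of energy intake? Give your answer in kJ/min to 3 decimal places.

42.988 kJ/min

R = (0.356×350 + 0.0523×510) / (1 + 0.356×6.4 + 0.0523×4.6) = 151.3/3.519 = 42.99 kJ/min.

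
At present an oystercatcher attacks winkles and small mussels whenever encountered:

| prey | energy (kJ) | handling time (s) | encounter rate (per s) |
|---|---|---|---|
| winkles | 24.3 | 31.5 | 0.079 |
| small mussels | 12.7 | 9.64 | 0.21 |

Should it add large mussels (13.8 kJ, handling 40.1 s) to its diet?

No

Current rate: (0.079×24.3 + 0.21×12.7)/(1 + 0.079×31.5 + 0.21×9.64) = 0.832 kJ/s.
large mussels: E/h = 13.8/40.1 = 0.3441 kJ/s.
0.3441 < 0.832, so adding large mussels would lower the average — exclude it.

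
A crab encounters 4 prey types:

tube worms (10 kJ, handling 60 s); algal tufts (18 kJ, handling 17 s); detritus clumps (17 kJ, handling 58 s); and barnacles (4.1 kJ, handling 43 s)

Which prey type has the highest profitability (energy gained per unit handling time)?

In descending order of E/h:
algal tufts: 18/17 = 1.06 kJ/s
detritus clumps: 17/58 = 0.293 kJ/s
tube worms: 10/60 = 0.167 kJ/s
barnacles: 4.1/43 = 0.0953 kJ/s

algal tufts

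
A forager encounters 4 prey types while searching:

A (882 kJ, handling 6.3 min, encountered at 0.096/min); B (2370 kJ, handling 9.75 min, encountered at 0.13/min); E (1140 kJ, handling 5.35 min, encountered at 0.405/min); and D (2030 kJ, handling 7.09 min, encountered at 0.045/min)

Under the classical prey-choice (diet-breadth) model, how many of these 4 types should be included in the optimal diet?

3

Rank by E/h (kJ/min): D 286, B 243, E 213, A 140. Include each in turn until the next type's E/h falls below the running intake rate.
Rate on top 1: 69.25. B: 243 > 69.25 → include.
Rate on top 2: 154.4. E: 213 > 154.4 → include.
Rate on top 3: 181.2. A: 140 < 181.2 → exclude; stop.
Optimal diet: D, B, E — 3 of 4 types.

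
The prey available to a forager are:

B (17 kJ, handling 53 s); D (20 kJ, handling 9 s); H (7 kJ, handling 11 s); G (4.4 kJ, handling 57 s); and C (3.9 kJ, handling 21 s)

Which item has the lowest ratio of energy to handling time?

In descending order of E/h:
D: 20/9 = 2.22 kJ/s
H: 7/11 = 0.636 kJ/s
B: 17/53 = 0.321 kJ/s
C: 3.9/21 = 0.186 kJ/s
G: 4.4/57 = 0.0772 kJ/s

G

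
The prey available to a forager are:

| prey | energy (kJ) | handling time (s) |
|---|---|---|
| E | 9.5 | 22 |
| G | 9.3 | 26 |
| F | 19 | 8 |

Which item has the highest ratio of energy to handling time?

Profitability E/h (kJ/s): E = 9.5/22 = 0.432, G = 9.3/26 = 0.358, F = 19/8 = 2.38.
Ranked: F > E > G.

F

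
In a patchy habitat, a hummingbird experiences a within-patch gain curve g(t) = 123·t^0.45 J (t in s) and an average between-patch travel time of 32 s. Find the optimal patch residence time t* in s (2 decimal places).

Maximise g(t)/(T+t): set derivative to zero → g'(t)(T+t) = g(t).
g'(t) = 0.45·123·t^-0.55. Setting 0.45·123·t^-0.55 = 123·t^0.45/(32+t) gives 0.45(32+t) = t, so 0.55·t = 0.45×32.
t* = 0.45×32/0.55 = 26.18 s.

26.18 s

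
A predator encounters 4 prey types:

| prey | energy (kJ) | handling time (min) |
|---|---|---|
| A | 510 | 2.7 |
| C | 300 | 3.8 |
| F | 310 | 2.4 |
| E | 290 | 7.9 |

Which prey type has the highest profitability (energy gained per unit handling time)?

Profitability E/h (kJ/min): A = 510/2.7 = 189, C = 300/3.8 = 78.9, F = 310/2.4 = 129, E = 290/7.9 = 36.7.
Ranked: A > F > C > E.

A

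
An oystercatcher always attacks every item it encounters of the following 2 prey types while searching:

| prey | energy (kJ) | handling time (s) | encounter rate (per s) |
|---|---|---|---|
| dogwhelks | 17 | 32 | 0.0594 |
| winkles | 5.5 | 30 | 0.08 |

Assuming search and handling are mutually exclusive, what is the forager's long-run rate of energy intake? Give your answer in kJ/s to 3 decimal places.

0.274 kJ/s

R = Σλ_iE_i / (1 + Σλ_ih_i)
Numerator: 0.0594×17 + 0.08×5.5 = 1.45
Denominator: 1 + 0.0594×32 + 0.08×30 = 5.301
R = 1.45/5.301 = 0.2735 kJ/s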